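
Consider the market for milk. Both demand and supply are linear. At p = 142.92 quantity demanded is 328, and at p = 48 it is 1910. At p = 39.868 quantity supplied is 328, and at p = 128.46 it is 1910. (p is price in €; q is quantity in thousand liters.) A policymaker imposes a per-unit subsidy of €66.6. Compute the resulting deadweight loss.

€19118.79 thousand

Demand slope = (48 − 142.92)/(1910 − 328) = −0.06, so p = 162.6 − 0.06q.
Supply slope = (128.46 − 39.868)/(1910 − 328) = 0.056, so p = 21.5 + 0.056q.
Competitive equilibrium: 162.6 − 0.06q = 21.5 + 0.056q → q* = 1216.3793, p* = 89.6172.
The subsidy lowers effective supply by 66.6: p = 0.056q − 45.1.
New quantity: 162.6 − 0.06q = 0.056q − 45.1 → q' = 1790.5172.
Overproduction Δq = 1790.5172 − 1216.3793 = 574.1379; wedge = subsidy = 66.6.
Welfare loss = ½ × 574.1379 × 66.6 = €19118.79 thousand.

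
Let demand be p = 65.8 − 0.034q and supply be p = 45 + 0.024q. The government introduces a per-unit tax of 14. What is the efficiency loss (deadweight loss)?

Competitive equilibrium: 65.8 − 0.034q = 45 + 0.024q → q* = 358.6207, p* = 53.6069.
With the tax, the buyer price exceeds the seller price by 14: (65.8 − 0.034q) − (45 + 0.024q) = 14 → q' = 117.2414.
Δq = 358.6207 − 117.2414 = 241.3793; the wedge equals the tax, 14.
DWL = ½ × 241.3793 × 14 = 1689.66.

1689.66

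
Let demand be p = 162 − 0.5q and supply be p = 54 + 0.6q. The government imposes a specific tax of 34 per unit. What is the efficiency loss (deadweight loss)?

525.45

Competitive equilibrium: 162 − 0.5q = 54 + 0.6q → q* = 98.1818, p* = 112.9091.
With the tax, the buyer price exceeds the seller price by 34: (162 − 0.5q) − (54 + 0.6q) = 34 → q' = 67.2727.
Δq = 98.1818 − 67.2727 = 30.9091; the wedge equals the tax, 34.
Deadweight loss = ½ × 30.9091 × 34 = 525.45.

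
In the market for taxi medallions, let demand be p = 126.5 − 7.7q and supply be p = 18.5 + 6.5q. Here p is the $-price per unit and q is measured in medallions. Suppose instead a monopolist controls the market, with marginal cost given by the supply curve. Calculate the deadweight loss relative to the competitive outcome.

$50.77

Competitive equilibrium: 126.5 − 7.7q = 18.5 + 6.5q → q* = 7.6056, p* = 67.9366.
Marginal revenue: MR = 126.5 − 15.4q. Set MR = MC: 126.5 − 15.4q = 18.5 + 6.5q → q_m = 4.9315.
Price p_m = 126.5 − 7.7·4.9315 = 88.5275; MC(q_m) = 18.5 + 6.5·4.9315 = 50.5548.
Competitive q* = 7.6056, so Δq = 2.6741; wedge = 88.5275 − 50.5548 = 37.9727.
The triangle = ½ × 2.6741 × 37.9727 = $50.77.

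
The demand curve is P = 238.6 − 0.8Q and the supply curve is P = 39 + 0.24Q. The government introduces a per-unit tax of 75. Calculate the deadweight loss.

Competitive equilibrium: 238.6 − 0.8Q = 39 + 0.24Q → Q* = 191.9231, P* = 85.0615.
With the tax, the buyer price exceeds the seller price by 75: (238.6 − 0.8Q) − (39 + 0.24Q) = 75 → Q' = 119.8077.
ΔQ = 191.9231 − 119.8077 = 72.1154; the wedge equals the tax, 75.
DWL = ½ × 72.1154 × 75 = 2704.33.

2704.33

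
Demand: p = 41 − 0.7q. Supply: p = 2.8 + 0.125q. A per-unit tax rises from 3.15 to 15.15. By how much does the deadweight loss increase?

Competitive equilibrium: 41 − 0.7q = 2.8 + 0.125q → q* = 46.303, p* = 8.5879.
For a per-unit tax t: Δq = t/0.825, so DWL = ½·t·(t/0.825) = t²/1.65.
At t = 3.15: DWL = 6.014. At t = 15.15: DWL = 139.105.
Increase = 139.105 − 6.014 = 133.09.

133.09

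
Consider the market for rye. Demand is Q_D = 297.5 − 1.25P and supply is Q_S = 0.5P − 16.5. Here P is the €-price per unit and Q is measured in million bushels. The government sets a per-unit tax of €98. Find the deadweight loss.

€1715 million

In inverse form: demand P = 238 − 0.8Q, supply P = 33 + 2Q.
Competitive equilibrium: 238 − 0.8Q = 33 + 2Q → Q* = 73.2143, P* = 179.4286.
With the tax, the buyer price exceeds the seller price by 98: (238 − 0.8Q) − (33 + 2Q) = 98 → Q' = 38.2143.
ΔQ = 73.2143 − 38.2143 = 35; the wedge equals the tax, 98.
Deadweight loss = ½ × 35 × 98 = €1715 million.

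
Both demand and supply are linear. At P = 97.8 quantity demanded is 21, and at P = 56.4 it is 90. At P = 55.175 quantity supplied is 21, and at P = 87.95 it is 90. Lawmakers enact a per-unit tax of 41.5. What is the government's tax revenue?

914.93

Demand slope = (56.4 − 97.8)/(90 − 21) = −0.6, so P = 110.4 − 0.6Q.
Supply slope = (87.95 − 55.175)/(90 − 21) = 0.475, so P = 45.2 + 0.475Q.
Competitive equilibrium: 110.4 − 0.6Q = 45.2 + 0.475Q → Q* = 60.6512, P* = 74.0093.
With the tax, the buyer price exceeds the seller price by 41.5: (110.4 − 0.6Q) − (45.2 + 0.475Q) = 41.5 → Q' = 22.0465.
Tax revenue = 41.5 × 22.0465 = 914.93.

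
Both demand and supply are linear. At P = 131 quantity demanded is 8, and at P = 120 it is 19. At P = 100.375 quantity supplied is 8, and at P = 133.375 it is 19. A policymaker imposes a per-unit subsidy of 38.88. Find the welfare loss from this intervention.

Demand slope = (120 − 131)/(19 − 8) = −1, so P = 139 − Q.
Supply slope = (133.375 − 100.375)/(19 − 8) = 3, so P = 76.375 + 3Q.
Competitive equilibrium: 139 − Q = 76.375 + 3Q → Q* = 15.6563, P* = 123.3438.
The subsidy lowers effective supply by 38.88: P = 37.495 + 3Q.
New quantity: 139 − Q = 37.495 + 3Q → Q' = 25.3763.
Overproduction ΔQ = 25.3763 − 15.6563 = 9.72; wedge = subsidy = 38.88.
Deadweight loss = ½ × 9.72 × 38.88 = 188.96.

188.96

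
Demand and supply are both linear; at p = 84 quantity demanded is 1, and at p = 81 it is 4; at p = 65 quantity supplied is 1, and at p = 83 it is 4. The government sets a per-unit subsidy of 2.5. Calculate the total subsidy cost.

Demand slope = (81 − 84)/(4 − 1) = −1, so p = 85 − q.
Supply slope = (83 − 65)/(4 − 1) = 6, so p = 59 + 6q.
Competitive equilibrium: 85 − q = 59 + 6q → q* = 3.7143, p* = 81.2857.
The subsidy lowers effective supply by 2.5: p = 56.5 + 6q.
New quantity: 85 − q = 56.5 + 6q → q' = 4.0714.
Total subsidy cost = 2.5 × 4.0714 = 10.18.

10.18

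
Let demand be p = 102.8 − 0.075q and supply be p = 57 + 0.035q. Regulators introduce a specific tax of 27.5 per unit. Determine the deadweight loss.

3437.50

Competitive equilibrium: 102.8 − 0.075q = 57 + 0.035q → q* = 416.3636, p* = 71.5727.
With the tax, the buyer price exceeds the seller price by 27.5: (102.8 − 0.075q) − (57 + 0.035q) = 27.5 → q' = 166.3636.
Δq = 416.3636 − 166.3636 = 250; the wedge equals the tax, 27.5.
DWL = ½ × 250 × 27.5 = 3437.50.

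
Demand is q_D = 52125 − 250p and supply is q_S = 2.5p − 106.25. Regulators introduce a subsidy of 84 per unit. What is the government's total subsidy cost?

51980.20

In inverse form: demand p = 208.5 − 0.004q, supply p = 42.5 + 0.4q.
Competitive equilibrium: 208.5 − 0.004q = 42.5 + 0.4q → q* = 410.8911, p* = 206.8564.
The subsidy lowers effective supply by 84: p = 0.4q − 41.5.
New quantity: 208.5 − 0.004q = 0.4q − 41.5 → q' = 618.8119.
Total subsidy cost = 84 × 618.8119 = 51980.20.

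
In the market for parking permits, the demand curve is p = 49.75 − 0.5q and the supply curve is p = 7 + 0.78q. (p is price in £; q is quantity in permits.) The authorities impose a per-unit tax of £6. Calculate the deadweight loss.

£14.06

Competitive equilibrium: 49.75 − 0.5q = 7 + 0.78q → q* = 33.3984, p* = 33.0508.
With the tax, the buyer price exceeds the seller price by 6: (49.75 − 0.5q) − (7 + 0.78q) = 6 → q' = 28.7109.
Δq = 33.3984 − 28.7109 = 4.6875; the wedge equals the tax, 6.
Welfare loss = ½ × 4.6875 × 6 = £14.06.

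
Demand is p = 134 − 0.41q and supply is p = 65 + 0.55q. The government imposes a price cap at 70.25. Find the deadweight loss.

Competitive equilibrium: 134 − 0.41q = 65 + 0.55q → q* = 71.875, p* = 104.53125.
At the ceiling p = 70.25, quantity supplied = (70.25 − 65)/0.55 = 9.54545.
Willingness to pay at q' = 9.54545: 134 − 0.41·9.54545 = 130.08637.
Δq = 71.875 − 9.54545 = 62.32955; wedge = 130.08637 − 70.25 = 59.83637.
DWL = ½ × 62.32955 × 59.83637 = 1864.79.

1864.79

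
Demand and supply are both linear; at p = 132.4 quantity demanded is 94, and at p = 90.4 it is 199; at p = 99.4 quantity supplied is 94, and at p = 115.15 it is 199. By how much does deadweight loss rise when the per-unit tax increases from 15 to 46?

1719.09

Demand slope = (90.4 − 132.4)/(199 − 94) = −0.4, so p = 170 − 0.4q.
Supply slope = (115.15 − 99.4)/(199 − 94) = 0.15, so p = 85.3 + 0.15q.
Competitive equilibrium: 170 − 0.4q = 85.3 + 0.15q → q* = 154, p* = 108.4.
For a per-unit tax t: Δq = t/0.55, so DWL = ½·t·(t/0.55) = t²/1.1.
At t = 15: DWL = 204.545. At t = 46: DWL = 1923.636.
Increase = 1923.636 − 204.545 = 1719.09.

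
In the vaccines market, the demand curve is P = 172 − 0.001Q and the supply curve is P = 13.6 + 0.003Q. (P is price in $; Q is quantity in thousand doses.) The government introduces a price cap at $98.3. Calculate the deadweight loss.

Competitive equilibrium: 172 − 0.001Q = 13.6 + 0.003Q → Q* = 39600, P* = 132.4.
At the ceiling P = 98.3, quantity supplied = (98.3 − 13.6)/0.003 = 28233.333333.
Willingness to pay at Q' = 28233.333333: 172 − 0.001·28233.333333 = 143.766667.
ΔQ = 39600 − 28233.333333 = 11366.666667; wedge = 143.766667 − 98.3 = 45.466667.
Deadweight loss = ½ × 11366.666667 × 45.466667 = $258402.22 thousand.

$258402.22 thousand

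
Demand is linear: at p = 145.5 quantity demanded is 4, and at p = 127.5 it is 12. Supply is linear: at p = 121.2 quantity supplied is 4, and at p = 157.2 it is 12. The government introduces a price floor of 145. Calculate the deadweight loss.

Demand slope = (127.5 − 145.5)/(12 − 4) = −2.25, so p = 154.5 − 2.25q.
Supply slope = (157.2 − 121.2)/(12 − 4) = 4.5, so p = 103.2 + 4.5q.
Competitive equilibrium: 154.5 − 2.25q = 103.2 + 4.5q → q* = 7.6, p* = 137.4.
At the floor p = 145, quantity demanded = (154.5 − 145)/2.25 = 4.2222.
Sellers' marginal cost at q' = 4.2222: 103.2 + 4.5·4.2222 = 122.1999.
Δq = 7.6 − 4.2222 = 3.3778; wedge = 145 − 122.1999 = 22.8001.
Welfare loss = ½ × 3.3778 × 22.8001 = 38.51.

38.51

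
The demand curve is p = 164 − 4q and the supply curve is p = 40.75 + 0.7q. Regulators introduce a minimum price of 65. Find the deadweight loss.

5.10

Competitive equilibrium: 164 − 4q = 40.75 + 0.7q → q* = 26.2234, p* = 59.1064.
At the floor p = 65, quantity demanded = (164 − 65)/4 = 24.75.
Sellers' marginal cost at q' = 24.75: 40.75 + 0.7·24.75 = 58.075.
Δq = 26.2234 − 24.75 = 1.4734; wedge = 65 − 58.075 = 6.925.
DWL = ½ × 1.4734 × 6.925 = 5.10.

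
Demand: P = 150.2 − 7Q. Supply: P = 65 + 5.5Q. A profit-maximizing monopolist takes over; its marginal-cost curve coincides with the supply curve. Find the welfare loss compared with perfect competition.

37.42

Competitive equilibrium: 150.2 − 7Q = 65 + 5.5Q → Q* = 6.816, P* = 102.488.
Marginal revenue: MR = 150.2 − 14Q. Set MR = MC: 150.2 − 14Q = 65 + 5.5Q → Q_m = 4.3692.
Price P_m = 150.2 − 7·4.3692 = 119.6156; MC(Q_m) = 65 + 5.5·4.3692 = 89.0306.
Competitive Q* = 6.816, so ΔQ = 2.4468; wedge = 119.6156 − 89.0306 = 30.585.
Welfare loss = ½ × 2.4468 × 30.585 = 37.42.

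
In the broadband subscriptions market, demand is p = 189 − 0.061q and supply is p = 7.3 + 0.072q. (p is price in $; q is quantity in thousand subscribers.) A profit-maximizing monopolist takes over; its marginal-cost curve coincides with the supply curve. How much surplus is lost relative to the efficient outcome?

$12271.13 thousand

Competitive equilibrium: 189 − 0.061q = 7.3 + 0.072q → q* = 1366.1654, p* = 105.6639.
Marginal revenue: MR = 189 − 0.122q. Set MR = MC: 189 − 0.122q = 7.3 + 0.072q → q_m = 936.5979.
Price p_m = 189 − 0.061·936.5979 = 131.8675; MC(q_m) = 7.3 + 0.072·936.5979 = 74.735.
Competitive q* = 1366.1654, so Δq = 429.5675; wedge = 131.8675 − 74.735 = 57.1325.
DWL = ½ × 429.5675 × 57.1325 = $12271.13 thousand.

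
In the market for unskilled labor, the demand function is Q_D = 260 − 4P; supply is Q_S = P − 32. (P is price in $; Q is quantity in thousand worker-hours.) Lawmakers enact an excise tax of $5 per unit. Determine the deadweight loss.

$10 thousand

In inverse form: demand P = 65 − 0.25Q, supply P = 32 + Q.
Competitive equilibrium: 65 − 0.25Q = 32 + Q → Q* = 26.4, P* = 58.4.
With the tax, the buyer price exceeds the seller price by 5: (65 − 0.25Q) − (32 + Q) = 5 → Q' = 22.4.
ΔQ = 26.4 − 22.4 = 4; the wedge equals the tax, 5.
Welfare loss = ½ × 4 × 5 = $10 thousand.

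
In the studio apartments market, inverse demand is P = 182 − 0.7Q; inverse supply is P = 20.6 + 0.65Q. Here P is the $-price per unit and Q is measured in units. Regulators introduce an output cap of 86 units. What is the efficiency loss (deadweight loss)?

Competitive equilibrium: 182 − 0.7Q = 20.6 + 0.65Q → Q* = 119.5556, P* = 98.3111.
At Q = 86: demand price = 182 − 0.7·86 = 121.8; supply price = 20.6 + 0.65·86 = 76.5.
ΔQ = 119.5556 − 86 = 33.5556; wedge = 121.8 − 76.5 = 45.3.
Welfare loss = ½ × 33.5556 × 45.3 = $760.03.

$760.03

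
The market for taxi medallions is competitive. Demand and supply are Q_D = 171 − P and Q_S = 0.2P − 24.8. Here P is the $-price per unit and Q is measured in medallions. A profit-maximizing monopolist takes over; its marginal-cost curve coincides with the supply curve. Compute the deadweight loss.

$3.76

In inverse form: demand P = 171 − Q, supply P = 124 + 5Q.
Competitive equilibrium: 171 − Q = 124 + 5Q → Q* = 7.8333, P* = 163.1667.
Marginal revenue: MR = 171 − 2Q. Set MR = MC: 171 − 2Q = 124 + 5Q → Q_m = 6.7143.
Price P_m = 171 − 1·6.7143 = 164.2857; MC(Q_m) = 124 + 5·6.7143 = 157.5715.
Competitive Q* = 7.8333, so ΔQ = 1.119; wedge = 164.2857 − 157.5715 = 6.7142.
The triangle = ½ × 1.119 × 6.7142 = $3.76.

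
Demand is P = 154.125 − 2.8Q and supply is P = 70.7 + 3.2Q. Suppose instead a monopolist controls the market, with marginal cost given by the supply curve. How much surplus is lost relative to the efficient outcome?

58.72

Competitive equilibrium: 154.125 − 2.8Q = 70.7 + 3.2Q → Q* = 13.9042, P* = 115.1933.
Marginal revenue: MR = 154.125 − 5.6Q. Set MR = MC: 154.125 − 5.6Q = 70.7 + 3.2Q → Q_m = 9.4801.
Price P_m = 154.125 − 2.8·9.4801 = 127.5807; MC(Q_m) = 70.7 + 3.2·9.4801 = 101.0363.
Competitive Q* = 13.9042, so ΔQ = 4.4241; wedge = 127.5807 − 101.0363 = 26.5444.
The triangle = ½ × 4.4241 × 26.5444 = 58.72.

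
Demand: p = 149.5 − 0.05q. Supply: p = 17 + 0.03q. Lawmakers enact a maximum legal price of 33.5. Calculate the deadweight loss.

Competitive equilibrium: 149.5 − 0.05q = 17 + 0.03q → q* = 1656.25, p* = 66.6875.
At the ceiling p = 33.5, quantity supplied = (33.5 − 17)/0.03 = 550.
Willingness to pay at q' = 550: 149.5 − 0.05·550 = 122.
Δq = 1656.25 − 550 = 1106.25; wedge = 122 − 33.5 = 88.5.
Deadweight loss = ½ × 1106.25 × 88.5 = 48951.56.

48951.56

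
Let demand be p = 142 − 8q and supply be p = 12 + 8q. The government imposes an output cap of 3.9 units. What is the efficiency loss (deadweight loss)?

Competitive equilibrium: 142 − 8q = 12 + 8q → q* = 8.125, p* = 77.
At q = 3.9: demand price = 142 − 8·3.9 = 110.8; supply price = 12 + 8·3.9 = 43.2.
Δq = 8.125 − 3.9 = 4.225; wedge = 110.8 − 43.2 = 67.6.
Welfare loss = ½ × 4.225 × 67.6 = 142.805.

142.805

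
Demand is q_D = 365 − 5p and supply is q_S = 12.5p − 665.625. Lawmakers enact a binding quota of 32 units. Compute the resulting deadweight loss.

207.90

In inverse form: demand p = 73 − 0.2q, supply p = 53.25 + 0.08q.
Competitive equilibrium: 73 − 0.2q = 53.25 + 0.08q → q* = 70.5357, p* = 58.8929.
At q = 32: demand price = 73 − 0.2·32 = 66.6; supply price = 53.25 + 0.08·32 = 55.81.
Δq = 70.5357 − 32 = 38.5357; wedge = 66.6 − 55.81 = 10.79.
Welfare loss = ½ × 38.5357 × 10.79 = 207.90.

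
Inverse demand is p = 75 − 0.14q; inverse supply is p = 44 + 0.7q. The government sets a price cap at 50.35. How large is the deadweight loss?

Competitive equilibrium: 75 − 0.14q = 44 + 0.7q → q* = 36.9048, p* = 69.8333.
At the ceiling p = 50.35, quantity supplied = (50.35 − 44)/0.7 = 9.0714.
Willingness to pay at q' = 9.0714: 75 − 0.14·9.0714 = 73.73.
Δq = 36.9048 − 9.0714 = 27.8334; wedge = 73.73 − 50.35 = 23.38.
Deadweight loss = ½ × 27.8334 × 23.38 = 325.37.

325.37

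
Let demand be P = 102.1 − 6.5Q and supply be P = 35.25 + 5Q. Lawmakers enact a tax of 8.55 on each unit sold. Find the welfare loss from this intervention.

3.18

Competitive equilibrium: 102.1 − 6.5Q = 35.25 + 5Q → Q* = 5.813, P* = 64.3152.
With the tax, the buyer price exceeds the seller price by 8.55: (102.1 − 6.5Q) − (35.25 + 5Q) = 8.55 → Q' = 5.0696.
ΔQ = 5.813 − 5.0696 = 0.7434; the wedge equals the tax, 8.55.
DWL = ½ × 0.7434 × 8.55 = 3.18.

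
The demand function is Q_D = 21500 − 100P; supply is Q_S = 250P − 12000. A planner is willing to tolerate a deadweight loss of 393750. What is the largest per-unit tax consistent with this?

105

In inverse form: demand P = 215 − 0.01Q, supply P = 48 + 0.004Q.
Competitive equilibrium: 215 − 0.01Q = 48 + 0.004Q → Q* = 11928.5714, P* = 95.7143.
A tax t gives ΔQ = t/0.014 and wedge t, so DWL = t²/0.028.
t²/0.028 = 393750 → t² = 11025 → t = 105.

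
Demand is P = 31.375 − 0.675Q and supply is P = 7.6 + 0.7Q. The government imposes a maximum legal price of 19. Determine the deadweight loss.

0.69

Competitive equilibrium: 31.375 − 0.675Q = 7.6 + 0.7Q → Q* = 17.2909, P* = 19.7036.
At the ceiling P = 19, quantity supplied = (19 − 7.6)/0.7 = 16.2857.
Willingness to pay at Q' = 16.2857: 31.375 − 0.675·16.2857 = 20.3822.
ΔQ = 17.2909 − 16.2857 = 1.0052; wedge = 20.3822 − 19 = 1.3822.
DWL = ½ × 1.0052 × 1.3822 = 0.69.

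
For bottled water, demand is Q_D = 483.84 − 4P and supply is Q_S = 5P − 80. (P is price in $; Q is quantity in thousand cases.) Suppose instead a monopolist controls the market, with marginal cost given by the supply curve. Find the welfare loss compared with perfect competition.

In inverse form: demand P = 120.96 − 0.25Q, supply P = 16 + 0.2Q.
Competitive equilibrium: 120.96 − 0.25Q = 16 + 0.2Q → Q* = 233.2444, P* = 62.6489.
Marginal revenue: MR = 120.96 − 0.5Q. Set MR = MC: 120.96 − 0.5Q = 16 + 0.2Q → Q_m = 149.9429.
Price P_m = 120.96 − 0.25·149.9429 = 83.4743; MC(Q_m) = 16 + 0.2·149.9429 = 45.9886.
Competitive Q* = 233.2444, so ΔQ = 83.3015; wedge = 83.4743 − 45.9886 = 37.4857.
The triangle = ½ × 83.3015 × 37.4857 = $1561.31 thousand.

$1561.31 thousand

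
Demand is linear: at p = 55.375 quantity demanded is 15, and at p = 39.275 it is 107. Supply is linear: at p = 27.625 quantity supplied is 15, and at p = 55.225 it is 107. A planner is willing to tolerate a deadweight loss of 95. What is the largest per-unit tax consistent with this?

9.5

Demand slope = (39.275 − 55.375)/(107 − 15) = −0.175, so p = 58 − 0.175q.
Supply slope = (55.225 − 27.625)/(107 − 15) = 0.3, so p = 23.125 + 0.3q.
Competitive equilibrium: 58 − 0.175q = 23.125 + 0.3q → q* = 73.4211, p* = 45.1513.
A tax t gives Δq = t/0.475 and wedge t, so DWL = t²/0.95.
t²/0.95 = 95 → t² = 90.25 → t = 9.5.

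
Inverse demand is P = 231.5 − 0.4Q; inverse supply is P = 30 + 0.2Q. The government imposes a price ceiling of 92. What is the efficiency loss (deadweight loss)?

200.21

Competitive equilibrium: 231.5 − 0.4Q = 30 + 0.2Q → Q* = 335.8333, P* = 97.1667.
At the ceiling P = 92, quantity supplied = (92 − 30)/0.2 = 310.
Willingness to pay at Q' = 310: 231.5 − 0.4·310 = 107.5.
ΔQ = 335.8333 − 310 = 25.8333; wedge = 107.5 − 92 = 15.5.
The triangle = ½ × 25.8333 × 15.5 = 200.21.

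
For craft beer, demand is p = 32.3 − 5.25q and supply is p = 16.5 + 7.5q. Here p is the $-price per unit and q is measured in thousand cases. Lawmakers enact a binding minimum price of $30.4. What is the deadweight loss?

$4.91 thousand

Competitive equilibrium: 32.3 − 5.25q = 16.5 + 7.5q → q* = 1.2392, p* = 25.7941.
At the floor p = 30.4, quantity demanded = (32.3 − 30.4)/5.25 = 0.3619.
Sellers' marginal cost at q' = 0.3619: 16.5 + 7.5·0.3619 = 19.2143.
Δq = 1.2392 − 0.3619 = 0.8773; wedge = 30.4 − 19.2143 = 11.1857.
DWL = ½ × 0.8773 × 11.1857 = $4.91 thousand.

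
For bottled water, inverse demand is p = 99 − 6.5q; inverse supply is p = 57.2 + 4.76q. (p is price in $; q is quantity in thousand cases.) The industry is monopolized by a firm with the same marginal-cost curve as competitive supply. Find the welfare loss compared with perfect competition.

$10.39 thousand

Competitive equilibrium: 99 − 6.5q = 57.2 + 4.76q → q* = 3.7123, p* = 74.8703.
Marginal revenue: MR = 99 − 13q. Set MR = MC: 99 − 13q = 57.2 + 4.76q → q_m = 2.3536.
Price p_m = 99 − 6.5·2.3536 = 83.7016; MC(q_m) = 57.2 + 4.76·2.3536 = 68.4031.
Competitive q* = 3.7123, so Δq = 1.3587; wedge = 83.7016 − 68.4031 = 15.2985.
Deadweight loss = ½ × 1.3587 × 15.2985 = $10.39 thousand.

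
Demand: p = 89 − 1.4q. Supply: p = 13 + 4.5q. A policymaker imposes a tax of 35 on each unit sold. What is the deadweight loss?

Competitive equilibrium: 89 − 1.4q = 13 + 4.5q → q* = 12.8814, p* = 70.9661.
With the tax, the buyer price exceeds the seller price by 35: (89 − 1.4q) − (13 + 4.5q) = 35 → q' = 6.9492.
Δq = 12.8814 − 6.9492 = 5.9322; the wedge equals the tax, 35.
Deadweight loss = ½ × 5.9322 × 35 = 103.81.

103.81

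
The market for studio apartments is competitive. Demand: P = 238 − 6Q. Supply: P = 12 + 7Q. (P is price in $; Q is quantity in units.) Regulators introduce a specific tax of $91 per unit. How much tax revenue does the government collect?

$945

Competitive equilibrium: 238 − 6Q = 12 + 7Q → Q* = 17.3846, P* = 133.6923.
With the tax, the buyer price exceeds the seller price by 91: (238 − 6Q) − (12 + 7Q) = 91 → Q' = 10.3846.
Tax revenue = 91 × 10.3846 = $945.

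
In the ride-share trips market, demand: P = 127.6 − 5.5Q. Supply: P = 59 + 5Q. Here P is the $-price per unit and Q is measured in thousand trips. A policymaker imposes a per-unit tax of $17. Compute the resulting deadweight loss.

Competitive equilibrium: 127.6 − 5.5Q = 59 + 5Q → Q* = 6.5333, P* = 91.6667.
With the tax, the buyer price exceeds the seller price by 17: (127.6 − 5.5Q) − (59 + 5Q) = 17 → Q' = 4.9143.
ΔQ = 6.5333 − 4.9143 = 1.619; the wedge equals the tax, 17.
Deadweight loss = ½ × 1.619 × 17 = $13.76 thousand.

$13.76 thousand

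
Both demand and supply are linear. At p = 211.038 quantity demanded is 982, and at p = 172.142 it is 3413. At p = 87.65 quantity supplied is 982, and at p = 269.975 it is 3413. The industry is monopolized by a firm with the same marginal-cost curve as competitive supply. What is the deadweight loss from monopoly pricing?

5560.84

Demand slope = (172.142 − 211.038)/(3413 − 982) = −0.016, so p = 226.75 − 0.016q.
Supply slope = (269.975 − 87.65)/(3413 − 982) = 0.075, so p = 14 + 0.075q.
Competitive equilibrium: 226.75 − 0.016q = 14 + 0.075q → q* = 2337.9121, p* = 189.3434.
Marginal revenue: MR = 226.75 − 0.032q. Set MR = MC: 226.75 − 0.032q = 14 + 0.075q → q_m = 1988.3178.
Price p_m = 226.75 − 0.016·1988.3178 = 194.9369; MC(q_m) = 14 + 0.075·1988.3178 = 163.1238.
Competitive q* = 2337.9121, so Δq = 349.5943; wedge = 194.9369 − 163.1238 = 31.8131.
The triangle = ½ × 349.5943 × 31.8131 = 5560.84.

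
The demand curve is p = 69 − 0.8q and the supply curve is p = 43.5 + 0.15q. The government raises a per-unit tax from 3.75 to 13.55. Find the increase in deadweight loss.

Competitive equilibrium: 69 − 0.8q = 43.5 + 0.15q → q* = 26.8421, p* = 47.5263.
For a per-unit tax t: Δq = t/0.95, so DWL = ½·t·(t/0.95) = t²/1.9.
At t = 3.75: DWL = 7.401. At t = 13.55: DWL = 96.633.
Increase = 96.633 − 7.401 = 89.23.

89.23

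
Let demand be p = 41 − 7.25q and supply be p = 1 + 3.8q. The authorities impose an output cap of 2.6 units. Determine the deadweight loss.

Competitive equilibrium: 41 − 7.25q = 1 + 3.8q → q* = 3.6199, p* = 14.7557.
At q = 2.6: demand price = 41 − 7.25·2.6 = 22.15; supply price = 1 + 3.8·2.6 = 10.88.
Δq = 3.6199 − 2.6 = 1.0199; wedge = 22.15 − 10.88 = 11.27.
Deadweight loss = ½ × 1.0199 × 11.27 = 5.75.

5.75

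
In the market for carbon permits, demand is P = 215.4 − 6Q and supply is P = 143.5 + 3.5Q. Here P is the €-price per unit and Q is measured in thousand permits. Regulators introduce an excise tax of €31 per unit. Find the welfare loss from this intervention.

€50.58 thousand

Competitive equilibrium: 215.4 − 6Q = 143.5 + 3.5Q → Q* = 7.5684, P* = 169.9895.
With the tax, the buyer price exceeds the seller price by 31: (215.4 − 6Q) − (143.5 + 3.5Q) = 31 → Q' = 4.3053.
ΔQ = 7.5684 − 4.3053 = 3.2631; the wedge equals the tax, 31.
Welfare loss = ½ × 3.2631 × 31 = €50.58 thousand.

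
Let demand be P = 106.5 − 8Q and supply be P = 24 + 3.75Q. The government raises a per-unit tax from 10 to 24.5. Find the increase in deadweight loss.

Competitive equilibrium: 106.5 − 8Q = 24 + 3.75Q → Q* = 7.0213, P* = 50.3298.
For a per-unit tax t: ΔQ = t/11.75, so DWL = ½·t·(t/11.75) = t²/23.5.
At t = 10: DWL = 4.255. At t = 24.5: DWL = 25.543.
Increase = 25.543 − 4.255 = 21.29.

21.29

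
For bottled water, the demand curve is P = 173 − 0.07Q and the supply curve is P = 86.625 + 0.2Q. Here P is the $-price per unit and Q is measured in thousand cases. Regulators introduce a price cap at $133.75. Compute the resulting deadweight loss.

$958.98 thousand

Competitive equilibrium: 173 − 0.07Q = 86.625 + 0.2Q → Q* = 319.9074, P* = 150.6065.
At the ceiling P = 133.75, quantity supplied = (133.75 − 86.625)/0.2 = 235.625.
Willingness to pay at Q' = 235.625: 173 − 0.07·235.625 = 156.5063.
ΔQ = 319.9074 − 235.625 = 84.2824; wedge = 156.5063 − 133.75 = 22.7563.
Welfare loss = ½ × 84.2824 × 22.7563 = $958.98 thousand.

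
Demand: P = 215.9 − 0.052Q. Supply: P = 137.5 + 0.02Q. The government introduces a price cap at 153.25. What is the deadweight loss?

3270.07

Competitive equilibrium: 215.9 − 0.052Q = 137.5 + 0.02Q → Q* = 1088.8889, P* = 159.2778.
At the ceiling P = 153.25, quantity supplied = (153.25 − 137.5)/0.02 = 787.5.
Willingness to pay at Q' = 787.5: 215.9 − 0.052·787.5 = 174.95.
ΔQ = 1088.8889 − 787.5 = 301.3889; wedge = 174.95 − 153.25 = 21.7.
Deadweight loss = ½ × 301.3889 × 21.7 = 3270.07.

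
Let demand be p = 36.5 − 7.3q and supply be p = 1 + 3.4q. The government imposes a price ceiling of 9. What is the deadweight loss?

4.98

Competitive equilibrium: 36.5 − 7.3q = 1 + 3.4q → q* = 3.3178, p* = 12.2804.
At the ceiling p = 9, quantity supplied = (9 − 1)/3.4 = 2.3529.
Willingness to pay at q' = 2.3529: 36.5 − 7.3·2.3529 = 19.3238.
Δq = 3.3178 − 2.3529 = 0.9649; wedge = 19.3238 − 9 = 10.3238.
The triangle = ½ × 0.9649 × 10.3238 = 4.98.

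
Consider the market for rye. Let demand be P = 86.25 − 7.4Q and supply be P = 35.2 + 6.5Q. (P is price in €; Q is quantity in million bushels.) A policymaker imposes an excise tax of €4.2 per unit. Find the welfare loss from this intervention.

Competitive equilibrium: 86.25 − 7.4Q = 35.2 + 6.5Q → Q* = 3.6727, P* = 59.0723.
With the tax, the buyer price exceeds the seller price by 4.2: (86.25 − 7.4Q) − (35.2 + 6.5Q) = 4.2 → Q' = 3.3705.
ΔQ = 3.6727 − 3.3705 = 0.3022; the wedge equals the tax, 4.2.
DWL = ½ × 0.3022 × 4.2 = €0.63 million.

€0.63 million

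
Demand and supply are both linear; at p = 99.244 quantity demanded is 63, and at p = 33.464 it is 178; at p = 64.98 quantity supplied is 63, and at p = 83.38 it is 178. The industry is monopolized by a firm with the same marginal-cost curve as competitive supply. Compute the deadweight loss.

849.16

Demand slope = (33.464 − 99.244)/(178 − 63) = −0.572, so p = 135.28 − 0.572q.
Supply slope = (83.38 − 64.98)/(178 − 63) = 0.16, so p = 54.9 + 0.16q.
Competitive equilibrium: 135.28 − 0.572q = 54.9 + 0.16q → q* = 109.8087, p* = 72.4694.
Marginal revenue: MR = 135.28 − 1.144q. Set MR = MC: 135.28 − 1.144q = 54.9 + 0.16q → q_m = 61.6411.
Price p_m = 135.28 − 0.572·61.6411 = 100.0213; MC(q_m) = 54.9 + 0.16·61.6411 = 64.7626.
Competitive q* = 109.8087, so Δq = 48.1676; wedge = 100.0213 − 64.7626 = 35.2587.
The triangle = ½ × 48.1676 × 35.2587 = 849.16.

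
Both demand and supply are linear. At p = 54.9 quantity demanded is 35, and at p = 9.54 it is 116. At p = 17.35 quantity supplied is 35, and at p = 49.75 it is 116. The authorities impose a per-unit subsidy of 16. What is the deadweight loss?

133.33

Demand slope = (9.54 − 54.9)/(116 − 35) = −0.56, so p = 74.5 − 0.56q.
Supply slope = (49.75 − 17.35)/(116 − 35) = 0.4, so p = 3.35 + 0.4q.
Competitive equilibrium: 74.5 − 0.56q = 3.35 + 0.4q → q* = 74.1146, p* = 32.9958.
The subsidy lowers effective supply by 16: p = 0.4q − 12.65.
New quantity: 74.5 − 0.56q = 0.4q − 12.65 → q' = 90.7813.
Overproduction Δq = 90.7813 − 74.1146 = 16.6667; wedge = subsidy = 16.
Deadweight loss = ½ × 16.6667 × 16 = 133.33.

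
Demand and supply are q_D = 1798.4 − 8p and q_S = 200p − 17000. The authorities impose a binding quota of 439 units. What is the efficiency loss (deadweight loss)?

In inverse form: demand p = 224.8 − 0.125q, supply p = 85 + 0.005q.
Competitive equilibrium: 224.8 − 0.125q = 85 + 0.005q → q* = 1075.3846, p* = 90.3769.
At q = 439: demand price = 224.8 − 0.125·439 = 169.925; supply price = 85 + 0.005·439 = 87.195.
Δq = 1075.3846 − 439 = 636.3846; wedge = 169.925 − 87.195 = 82.73.
The triangle = ½ × 636.3846 × 82.73 = 26324.05.

26324.05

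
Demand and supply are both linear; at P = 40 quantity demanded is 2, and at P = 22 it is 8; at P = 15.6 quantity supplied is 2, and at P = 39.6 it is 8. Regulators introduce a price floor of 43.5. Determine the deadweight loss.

75.76

Demand slope = (22 − 40)/(8 − 2) = −3, so P = 46 − 3Q.
Supply slope = (39.6 − 15.6)/(8 − 2) = 4, so P = 7.6 + 4Q.
Competitive equilibrium: 46 − 3Q = 7.6 + 4Q → Q* = 5.4857, P* = 29.5429.
At the floor P = 43.5, quantity demanded = (46 − 43.5)/3 = 0.8333.
Sellers' marginal cost at Q' = 0.8333: 7.6 + 4·0.8333 = 10.9332.
ΔQ = 5.4857 − 0.8333 = 4.6524; wedge = 43.5 − 10.9332 = 32.5668.
The triangle = ½ × 4.6524 × 32.5668 = 75.76.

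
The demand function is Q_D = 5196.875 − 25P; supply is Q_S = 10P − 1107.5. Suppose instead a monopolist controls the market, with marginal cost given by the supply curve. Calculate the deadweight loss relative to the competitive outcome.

In inverse form: demand P = 207.875 − 0.04Q, supply P = 110.75 + 0.1Q.
Competitive equilibrium: 207.875 − 0.04Q = 110.75 + 0.1Q → Q* = 693.75, P* = 180.125.
Marginal revenue: MR = 207.875 − 0.08Q. Set MR = MC: 207.875 − 0.08Q = 110.75 + 0.1Q → Q_m = 539.5833.
Price P_m = 207.875 − 0.04·539.5833 = 186.2917; MC(Q_m) = 110.75 + 0.1·539.5833 = 164.7083.
Competitive Q* = 693.75, so ΔQ = 154.1667; wedge = 186.2917 − 164.7083 = 21.5834.
Welfare loss = ½ × 154.1667 × 21.5834 = 1663.72.

1663.72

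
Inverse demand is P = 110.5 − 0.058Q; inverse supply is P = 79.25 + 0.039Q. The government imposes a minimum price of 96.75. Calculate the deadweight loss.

Competitive equilibrium: 110.5 − 0.058Q = 79.25 + 0.039Q → Q* = 322.1649, P* = 91.8144.
At the floor P = 96.75, quantity demanded = (110.5 − 96.75)/0.058 = 237.069.
Sellers' marginal cost at Q' = 237.069: 79.25 + 0.039·237.069 = 88.4957.
ΔQ = 322.1649 − 237.069 = 85.0959; wedge = 96.75 − 88.4957 = 8.2543.
The triangle = ½ × 85.0959 × 8.2543 = 351.20.

351.20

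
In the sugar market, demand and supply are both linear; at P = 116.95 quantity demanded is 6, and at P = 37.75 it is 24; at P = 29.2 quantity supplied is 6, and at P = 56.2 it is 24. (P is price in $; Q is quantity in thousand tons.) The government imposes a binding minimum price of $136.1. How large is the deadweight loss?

$1090.34 thousand

Demand slope = (37.75 − 116.95)/(24 − 6) = −4.4, so P = 143.35 − 4.4Q.
Supply slope = (56.2 − 29.2)/(24 − 6) = 1.5, so P = 20.2 + 1.5Q.
Competitive equilibrium: 143.35 − 4.4Q = 20.2 + 1.5Q → Q* = 20.8729, P* = 51.5093.
At the floor P = 136.1, quantity demanded = (143.35 − 136.1)/4.4 = 1.6477.
Sellers' marginal cost at Q' = 1.6477: 20.2 + 1.5·1.6477 = 22.6716.
ΔQ = 20.8729 − 1.6477 = 19.2252; wedge = 136.1 − 22.6716 = 113.4284.
DWL = ½ × 19.2252 × 113.4284 = $1090.34 thousand.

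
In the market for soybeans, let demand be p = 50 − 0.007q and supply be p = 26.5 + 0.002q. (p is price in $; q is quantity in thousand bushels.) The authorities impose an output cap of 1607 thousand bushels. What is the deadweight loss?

Competitive equilibrium: 50 − 0.007q = 26.5 + 0.002q → q* = 2611.1111, p* = 31.7222.
At q = 1607: demand price = 50 − 0.007·1607 = 38.751; supply price = 26.5 + 0.002·1607 = 29.714.
Δq = 2611.1111 − 1607 = 1004.1111; wedge = 38.751 − 29.714 = 9.037.
The triangle = ½ × 1004.1111 × 9.037 = $4537.08 thousand.

$4537.08 thousand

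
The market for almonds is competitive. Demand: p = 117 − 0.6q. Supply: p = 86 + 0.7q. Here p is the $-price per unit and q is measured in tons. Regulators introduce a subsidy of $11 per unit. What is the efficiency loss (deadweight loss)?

$46.54

Competitive equilibrium: 117 − 0.6q = 86 + 0.7q → q* = 23.8462, p* = 102.6923.
The subsidy lowers effective supply by 11: p = 75 + 0.7q.
New quantity: 117 − 0.6q = 75 + 0.7q → q' = 32.3077.
Overproduction Δq = 32.3077 − 23.8462 = 8.4615; wedge = subsidy = 11.
DWL = ½ × 8.4615 × 11 = $46.54.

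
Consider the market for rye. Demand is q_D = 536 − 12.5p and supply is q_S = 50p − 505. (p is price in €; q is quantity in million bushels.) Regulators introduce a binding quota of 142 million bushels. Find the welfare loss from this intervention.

In inverse form: demand p = 42.88 − 0.08q, supply p = 10.1 + 0.02q.
Competitive equilibrium: 42.88 − 0.08q = 10.1 + 0.02q → q* = 327.8, p* = 16.656.
At q = 142: demand price = 42.88 − 0.08·142 = 31.52; supply price = 10.1 + 0.02·142 = 12.94.
Δq = 327.8 − 142 = 185.8; wedge = 31.52 − 12.94 = 18.58.
Welfare loss = ½ × 185.8 × 18.58 = €1726.082 million.

€1726.082 million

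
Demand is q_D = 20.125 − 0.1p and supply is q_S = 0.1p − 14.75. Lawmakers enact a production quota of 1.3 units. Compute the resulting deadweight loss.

19.25

In inverse form: demand p = 201.25 − 10q, supply p = 147.5 + 10q.
Competitive equilibrium: 201.25 − 10q = 147.5 + 10q → q* = 2.6875, p* = 174.375.
At q = 1.3: demand price = 201.25 − 10·1.3 = 188.25; supply price = 147.5 + 10·1.3 = 160.5.
Δq = 2.6875 − 1.3 = 1.3875; wedge = 188.25 − 160.5 = 27.75.
DWL = ½ × 1.3875 × 27.75 = 19.25.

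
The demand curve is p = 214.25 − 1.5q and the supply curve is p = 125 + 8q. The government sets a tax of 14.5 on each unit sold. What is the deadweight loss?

11.07

Competitive equilibrium: 214.25 − 1.5q = 125 + 8q → q* = 9.3947, p* = 200.1579.
With the tax, the buyer price exceeds the seller price by 14.5: (214.25 − 1.5q) − (125 + 8q) = 14.5 → q' = 7.8684.
Δq = 9.3947 − 7.8684 = 1.5263; the wedge equals the tax, 14.5.
DWL = ½ × 1.5263 × 14.5 = 11.07.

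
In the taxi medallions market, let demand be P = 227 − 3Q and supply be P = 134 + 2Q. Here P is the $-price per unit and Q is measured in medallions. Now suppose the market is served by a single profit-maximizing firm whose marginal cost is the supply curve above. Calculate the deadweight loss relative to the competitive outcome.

Competitive equilibrium: 227 − 3Q = 134 + 2Q → Q* = 18.6, P* = 171.2.
Marginal revenue: MR = 227 − 6Q. Set MR = MC: 227 − 6Q = 134 + 2Q → Q_m = 11.625.
Price P_m = 227 − 3·11.625 = 192.125; MC(Q_m) = 134 + 2·11.625 = 157.25.
Competitive Q* = 18.6, so ΔQ = 6.975; wedge = 192.125 − 157.25 = 34.875.
The triangle = ½ × 6.975 × 34.875 = $121.63.

$121.63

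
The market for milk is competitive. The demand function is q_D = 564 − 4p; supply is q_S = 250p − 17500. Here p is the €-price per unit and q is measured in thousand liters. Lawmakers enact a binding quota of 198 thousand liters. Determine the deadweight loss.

€844.14 thousand

In inverse form: demand p = 141 − 0.25q, supply p = 70 + 0.004q.
Competitive equilibrium: 141 − 0.25q = 70 + 0.004q → q* = 279.5276, p* = 71.1181.
At q = 198: demand price = 141 − 0.25·198 = 91.5; supply price = 70 + 0.004·198 = 70.792.
Δq = 279.5276 − 198 = 81.5276; wedge = 91.5 − 70.792 = 20.708.
DWL = ½ × 81.5276 × 20.708 = €844.14 thousand.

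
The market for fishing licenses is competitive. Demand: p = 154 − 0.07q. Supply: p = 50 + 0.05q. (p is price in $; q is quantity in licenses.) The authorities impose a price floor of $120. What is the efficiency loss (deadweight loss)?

$8707.48

Competitive equilibrium: 154 − 0.07q = 50 + 0.05q → q* = 866.66667, p* = 93.33333.
At the floor p = 120, quantity demanded = (154 − 120)/0.07 = 485.71429.
Sellers' marginal cost at q' = 485.71429: 50 + 0.05·485.71429 = 74.28571.
Δq = 866.66667 − 485.71429 = 380.95238; wedge = 120 − 74.28571 = 45.71429.
DWL = ½ × 380.95238 × 45.71429 = $8707.48.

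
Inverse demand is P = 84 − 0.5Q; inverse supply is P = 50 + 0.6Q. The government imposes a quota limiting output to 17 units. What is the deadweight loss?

Competitive equilibrium: 84 − 0.5Q = 50 + 0.6Q → Q* = 30.9091, P* = 68.5455.
At Q = 17: demand price = 84 − 0.5·17 = 75.5; supply price = 50 + 0.6·17 = 60.2.
ΔQ = 30.9091 − 17 = 13.9091; wedge = 75.5 − 60.2 = 15.3.
Welfare loss = ½ × 13.9091 × 15.3 = 106.40.

106.40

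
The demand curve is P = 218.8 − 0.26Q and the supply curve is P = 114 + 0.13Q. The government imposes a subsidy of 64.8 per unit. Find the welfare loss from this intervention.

5383.38

Competitive equilibrium: 218.8 − 0.26Q = 114 + 0.13Q → Q* = 268.71795, P* = 148.93333.
The subsidy lowers effective supply by 64.8: P = 49.2 + 0.13Q.
New quantity: 218.8 − 0.26Q = 49.2 + 0.13Q → Q' = 434.87179.
Overproduction ΔQ = 434.87179 − 268.71795 = 166.15384; wedge = subsidy = 64.8.
The triangle = ½ × 166.15384 × 64.8 = 5383.38.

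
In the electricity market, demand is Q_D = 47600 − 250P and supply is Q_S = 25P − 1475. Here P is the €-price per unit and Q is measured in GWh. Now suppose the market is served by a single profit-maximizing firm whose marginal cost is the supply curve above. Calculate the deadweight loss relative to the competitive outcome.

In inverse form: demand P = 190.4 − 0.004Q, supply P = 59 + 0.04Q.
Competitive equilibrium: 190.4 − 0.004Q = 59 + 0.04Q → Q* = 2986.3636, P* = 178.4545.
Marginal revenue: MR = 190.4 − 0.008Q. Set MR = MC: 190.4 − 0.008Q = 59 + 0.04Q → Q_m = 2737.5.
Price P_m = 190.4 − 0.004·2737.5 = 179.45; MC(Q_m) = 59 + 0.04·2737.5 = 168.5.
Competitive Q* = 2986.3636, so ΔQ = 248.8636; wedge = 179.45 − 168.5 = 10.95.
DWL = ½ × 248.8636 × 10.95 = €1362.53.

€1362.53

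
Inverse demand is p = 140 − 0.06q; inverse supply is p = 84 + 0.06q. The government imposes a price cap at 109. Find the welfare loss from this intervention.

Competitive equilibrium: 140 − 0.06q = 84 + 0.06q → q* = 466.6667, p* = 112.
At the ceiling p = 109, quantity supplied = (109 − 84)/0.06 = 416.6667.
Willingness to pay at q' = 416.6667: 140 − 0.06·416.6667 = 115.
Δq = 466.6667 − 416.6667 = 50; wedge = 115 − 109 = 6.
Welfare loss = ½ × 50 × 6 = 150.

150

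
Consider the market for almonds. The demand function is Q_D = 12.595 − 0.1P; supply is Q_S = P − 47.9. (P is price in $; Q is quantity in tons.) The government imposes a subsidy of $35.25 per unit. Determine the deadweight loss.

$56.48

In inverse form: demand P = 125.95 − 10Q, supply P = 47.9 + Q.
Competitive equilibrium: 125.95 − 10Q = 47.9 + Q → Q* = 7.0955, P* = 54.9955.
The subsidy lowers effective supply by 35.25: P = 12.65 + Q.
New quantity: 125.95 − 10Q = 12.65 + Q → Q' = 10.3.
Overproduction ΔQ = 10.3 − 7.0955 = 3.2045; wedge = subsidy = 35.25.
Welfare loss = ½ × 3.2045 × 35.25 = $56.48.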